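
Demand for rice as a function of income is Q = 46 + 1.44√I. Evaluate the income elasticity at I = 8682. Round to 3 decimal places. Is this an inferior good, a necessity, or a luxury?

At I = 8682: Q = 180.175.
dQ/dI = 1.44/(2√I) = 0.00772721 at this income.
η = (dQ/dI)·(I/Q) = 0.00772721 × (8682/180.175) = 0.372.
Since 0 < η < 1, the good is a necessity.

0.372 (necessity)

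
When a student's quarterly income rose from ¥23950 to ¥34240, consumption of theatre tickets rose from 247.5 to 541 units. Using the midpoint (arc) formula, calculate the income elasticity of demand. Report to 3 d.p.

ΔQ = 541 − 247.5 = 293.5; midpoint Q̄ = (247.5 + 541)/2 = 394.25.
ΔI = 34240 − 23950 = 10290; midpoint Ī = (23950 + 34240)/2 = 29095.
η = (ΔQ/Q̄) ÷ (ΔI/Ī) = (293.5/394.25) ÷ (10290/29095) = 2.105.

2.105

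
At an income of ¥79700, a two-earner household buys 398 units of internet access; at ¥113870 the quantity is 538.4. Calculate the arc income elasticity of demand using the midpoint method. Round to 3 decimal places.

0.849

ΔQ = 538.4 − 398 = 140.4; midpoint Q̄ = (398 + 538.4)/2 = 468.2.
ΔI = 113870 − 79700 = 34170; midpoint Ī = (79700 + 113870)/2 = 96785.
η = (ΔQ/Q̄) ÷ (ΔI/Ī) = (140.4/468.2) ÷ (34170/96785) = 0.849.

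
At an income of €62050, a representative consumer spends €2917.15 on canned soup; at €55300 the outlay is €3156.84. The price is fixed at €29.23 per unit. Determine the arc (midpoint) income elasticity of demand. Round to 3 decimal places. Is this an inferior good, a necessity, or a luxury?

-0.686 (inferior good)

With a constant price, Q₁ = 2917.15/29.23 = 99.800 and Q₂ = 3156.84/29.23 = 108.000 (equivalently, work directly with expenditure since P cancels).
Midpoint %ΔQ = (3156.84 − 2917.15)/3037.00 = 0.07892; midpoint %ΔI = (55300 − 62050)/58675 = -0.11504.
η = 0.07892 / -0.11504 = -0.686.
η < 0 ⇒ inferior good.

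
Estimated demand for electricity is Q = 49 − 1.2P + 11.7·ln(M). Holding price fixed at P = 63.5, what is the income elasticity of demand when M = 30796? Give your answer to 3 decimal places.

At P = 63.5, M = 30796: Q = 93.721.
Holding P constant, ∂Q/∂M = 11.7/M = 0.000379919.
η_M = (∂Q/∂M)·(M/Q) = 0.000379919 × (30796/93.721) = 0.125.

0.125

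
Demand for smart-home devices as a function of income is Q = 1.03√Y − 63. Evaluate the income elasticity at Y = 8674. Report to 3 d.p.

1.457

At Y = 8674: Q = 32.928.
dQ/dY = 1.03/(2√Y) = 0.00552965 at this income.
η = (dQ/dY)·(Y/Q) = 0.00552965 × (8674/32.928) = 1.457.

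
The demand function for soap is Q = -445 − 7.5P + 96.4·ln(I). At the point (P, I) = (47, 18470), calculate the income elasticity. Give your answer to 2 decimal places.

0.64

At P = 47, I = 18470: Q = 149.524.
Holding P constant, ∂Q/∂I = 96.4/I = 0.00521927.
η_I = (∂Q/∂I)·(I/Q) = 0.00521927 × (18470/149.524) = 0.64.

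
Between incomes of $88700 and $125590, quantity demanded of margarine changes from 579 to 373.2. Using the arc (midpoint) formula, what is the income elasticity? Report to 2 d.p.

ΔQ = 373.2 − 579 = -205.8; midpoint Q̄ = (579 + 373.2)/2 = 476.1.
ΔI = 125590 − 88700 = 36890; midpoint Ī = (88700 + 125590)/2 = 107145.
η = (ΔQ/Q̄) ÷ (ΔI/Ī) = (-205.8/476.1) ÷ (36890/107145) = -1.26.

-1.26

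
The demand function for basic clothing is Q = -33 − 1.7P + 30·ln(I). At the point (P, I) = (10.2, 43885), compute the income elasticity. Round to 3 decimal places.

At P = 10.2, I = 43885: Q = 270.340.
Holding P constant, ∂Q/∂I = 30/I = 0.000683605.
η_I = (∂Q/∂I)·(I/Q) = 0.000683605 × (43885/270.340) = 0.111.

0.111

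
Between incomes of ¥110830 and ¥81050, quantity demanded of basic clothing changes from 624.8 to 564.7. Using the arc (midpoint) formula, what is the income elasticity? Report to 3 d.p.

0.326

ΔQ = 564.7 − 624.8 = -60.1; midpoint Q̄ = (624.8 + 564.7)/2 = 594.75.
ΔI = 81050 − 110830 = -29780; midpoint Ī = (110830 + 81050)/2 = 95940.
η = (ΔQ/Q̄) ÷ (ΔI/Ī) = (-60.1/594.75) ÷ (-29780/95940) = 0.326.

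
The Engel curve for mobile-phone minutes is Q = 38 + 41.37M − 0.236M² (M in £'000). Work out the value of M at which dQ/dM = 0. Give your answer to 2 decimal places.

dQ/dM = 41.37 − 0.472M.
The good is inferior where dQ/dM < 0. Setting dQ/dM = 0 gives M = 41.37 / 0.472 = 87.65.

87.65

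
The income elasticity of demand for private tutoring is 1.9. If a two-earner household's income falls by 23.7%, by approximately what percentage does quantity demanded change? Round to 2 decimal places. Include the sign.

-45.03%

%ΔQ ≈ η × %ΔI = 1.9 × (-23.7%) = -45.03%.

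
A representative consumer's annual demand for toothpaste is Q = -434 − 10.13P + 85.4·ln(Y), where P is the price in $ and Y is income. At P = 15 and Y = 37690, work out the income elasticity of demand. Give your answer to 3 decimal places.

At P = 15, Y = 37690: Q = 313.923.
Holding P constant, ∂Q/∂Y = 85.4/Y = 0.00226585.
η_Y = (∂Q/∂Y)·(Y/Q) = 0.00226585 × (37690/313.923) = 0.272.

0.272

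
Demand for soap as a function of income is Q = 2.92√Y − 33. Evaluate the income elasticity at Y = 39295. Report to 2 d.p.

0.53

At Y = 39295: Q = 545.831.
dQ/dY = 2.92/(2√Y) = 0.00736519 at this income.
η = (dQ/dY)·(Y/Q) = 0.00736519 × (39295/545.831) = 0.53.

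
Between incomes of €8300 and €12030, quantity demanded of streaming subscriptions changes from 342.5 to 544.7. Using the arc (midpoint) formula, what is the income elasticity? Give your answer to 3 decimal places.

ΔQ = 544.7 − 342.5 = 202.2; midpoint Q̄ = (342.5 + 544.7)/2 = 443.6.
ΔI = 12030 − 8300 = 3730; midpoint Ī = (8300 + 12030)/2 = 10165.
η = (ΔQ/Q̄) ÷ (ΔI/Ī) = (202.2/443.6) ÷ (3730/10165) = 1.242.

1.242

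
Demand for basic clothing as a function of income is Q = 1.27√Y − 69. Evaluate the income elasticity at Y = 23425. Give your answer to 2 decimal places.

0.78

At Y = 23425: Q = 125.376.
dQ/dY = 1.27/(2√Y) = 0.00414891 at this income.
η = (dQ/dY)·(Y/Q) = 0.00414891 × (23425/125.376) = 0.78.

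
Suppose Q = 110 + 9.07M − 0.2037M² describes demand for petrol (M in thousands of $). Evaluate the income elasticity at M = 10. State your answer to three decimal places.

At M = 10: Q = 180.3300.
dQ/dM = 9.07 − 0.4074M = 4.99600.
η = (dQ/dM)·(M/Q) = 4.99600 × (10/180.3300) = 0.277.

0.277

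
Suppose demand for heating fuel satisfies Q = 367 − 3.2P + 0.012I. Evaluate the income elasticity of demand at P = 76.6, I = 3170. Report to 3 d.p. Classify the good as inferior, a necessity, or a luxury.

At P = 76.6, I = 3170: Q = 159.920.
Holding P constant, ∂Q/∂I = 0.012.
η_I = (∂Q/∂I)·(I/Q) = 0.012 × (3170/159.920) = 0.238.
Since 0 < η < 1, this is a necessity.

0.238 (necessity)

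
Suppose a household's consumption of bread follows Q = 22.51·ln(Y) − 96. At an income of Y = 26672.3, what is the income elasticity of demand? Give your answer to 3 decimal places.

At Y = 26672.3: Q = 133.408.
dQ/dY = 22.51/Y = 0.000843947 at this income.
η = (dQ/dY)·(Y/Q) = 0.000843947 × (26672.3/133.408) = 0.169.

0.169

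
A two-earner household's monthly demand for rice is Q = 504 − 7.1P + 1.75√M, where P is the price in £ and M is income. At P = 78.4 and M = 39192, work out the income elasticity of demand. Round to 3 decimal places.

0.590

At P = 78.4, M = 39192: Q = 293.807.
Holding P constant, ∂Q/∂M = 1.75/(2√M) = 0.00441987.
η_M = (∂Q/∂M)·(M/Q) = 0.00441987 × (39192/293.807) = 0.590.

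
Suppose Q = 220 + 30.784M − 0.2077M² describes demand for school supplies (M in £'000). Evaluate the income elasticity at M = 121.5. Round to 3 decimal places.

-2.675

At M = 121.5: Q = 894.1367.
dQ/dM = 30.784 − 0.4154M = -19.68710.
η = (dQ/dM)·(M/Q) = -19.68710 × (121.5/894.1367) = -2.675.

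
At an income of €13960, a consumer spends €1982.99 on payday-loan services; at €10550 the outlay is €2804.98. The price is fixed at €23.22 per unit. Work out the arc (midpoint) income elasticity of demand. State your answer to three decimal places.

-1.234

With a constant price, Q₁ = 1982.99/23.22 = 85.400 and Q₂ = 2804.98/23.22 = 120.800 (equivalently, work directly with expenditure since P cancels).
Midpoint %ΔQ = (2804.98 − 1982.99)/2393.99 = 0.34336; midpoint %ΔI = (10550 − 13960)/12255 = -0.27825.
η = 0.34336 / -0.27825 = -1.234.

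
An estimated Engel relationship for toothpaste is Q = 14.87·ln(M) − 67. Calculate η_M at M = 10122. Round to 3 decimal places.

0.212

At M = 10122: Q = 70.138.
dQ/dM = 14.87/M = 0.00146908 at this income.
η = (dQ/dM)·(M/Q) = 0.00146908 × (10122/70.138) = 0.212.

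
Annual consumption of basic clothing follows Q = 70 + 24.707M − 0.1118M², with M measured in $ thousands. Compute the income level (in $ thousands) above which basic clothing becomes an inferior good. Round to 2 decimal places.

dQ/dM = 24.707 − 0.2236M.
The good is inferior where dQ/dM < 0. Setting dQ/dM = 0 gives M = 24.707 / 0.2236 = 110.50.

110.50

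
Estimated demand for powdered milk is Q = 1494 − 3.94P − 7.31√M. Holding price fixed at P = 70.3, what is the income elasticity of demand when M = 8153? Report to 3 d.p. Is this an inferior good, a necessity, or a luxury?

-0.593 (inferior good)

At P = 70.3, M = 8153: Q = 556.969.
Holding P constant, ∂Q/∂M = -7.31/(2√M) = -0.0404789.
η_M = (∂Q/∂M)·(M/Q) = -0.0404789 × (8153/556.969) = -0.593.
Since η < 0, this is an inferior good.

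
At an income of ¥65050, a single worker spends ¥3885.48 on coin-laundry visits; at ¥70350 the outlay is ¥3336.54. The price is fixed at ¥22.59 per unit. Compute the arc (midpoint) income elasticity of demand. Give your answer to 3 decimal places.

With a constant price, Q₁ = 3885.48/22.59 = 172.000 and Q₂ = 3336.54/22.59 = 147.700 (equivalently, work directly with expenditure since P cancels).
Midpoint %ΔQ = (3336.54 − 3885.48)/3611.01 = -0.15202; midpoint %ΔI = (70350 − 65050)/67700 = 0.07829.
η = -0.15202 / 0.07829 = -1.942.

-1.942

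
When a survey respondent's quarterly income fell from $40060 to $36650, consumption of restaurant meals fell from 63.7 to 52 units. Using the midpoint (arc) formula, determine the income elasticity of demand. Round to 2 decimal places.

ΔQ = 52 − 63.7 = -11.7; midpoint Q̄ = (63.7 + 52)/2 = 57.85.
ΔI = 36650 − 40060 = -3410; midpoint Ī = (40060 + 36650)/2 = 38355.
η = (ΔQ/Q̄) ÷ (ΔI/Ī) = (-11.7/57.85) ÷ (-3410/38355) = 2.27.

2.27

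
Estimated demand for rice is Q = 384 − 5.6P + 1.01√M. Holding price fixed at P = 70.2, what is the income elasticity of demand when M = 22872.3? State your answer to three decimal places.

At P = 70.2, M = 22872.3: Q = 143.628.
Holding P constant, ∂Q/∂M = 1.01/(2√M) = 0.00333915.
η_M = (∂Q/∂M)·(M/Q) = 0.00333915 × (22872.3/143.628) = 0.532.

0.532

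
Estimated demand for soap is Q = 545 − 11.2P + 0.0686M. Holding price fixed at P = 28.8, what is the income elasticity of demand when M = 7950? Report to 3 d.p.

0.710

At P = 28.8, M = 7950: Q = 767.810.
Holding P constant, ∂Q/∂M = 0.0686.
η_M = (∂Q/∂M)·(M/Q) = 0.0686 × (7950/767.810) = 0.710.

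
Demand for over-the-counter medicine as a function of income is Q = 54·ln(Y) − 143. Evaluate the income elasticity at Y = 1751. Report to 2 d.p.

0.21

At Y = 1751: Q = 260.269.
dQ/dY = 54/Y = 0.0308395 at this income.
η = (dQ/dY)·(Y/Q) = 0.0308395 × (1751/260.269) = 0.21.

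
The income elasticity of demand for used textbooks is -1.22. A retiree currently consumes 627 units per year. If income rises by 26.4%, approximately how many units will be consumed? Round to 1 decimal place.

425.1

%ΔQ ≈ η × %ΔI = -1.22 × 26.4% = -32.208%.
New Q ≈ 627 × (1 − 0.32208) = 425.1.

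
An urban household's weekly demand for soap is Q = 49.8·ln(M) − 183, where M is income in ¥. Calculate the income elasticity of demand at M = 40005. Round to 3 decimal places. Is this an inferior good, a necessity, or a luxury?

At M = 40005: Q = 344.719.
dQ/dM = 49.8/M = 0.00124484 at this income.
η = (dQ/dM)·(M/Q) = 0.00124484 × (40005/344.719) = 0.144.
Since 0 < η < 1, the good is a necessity.

0.144 (necessity)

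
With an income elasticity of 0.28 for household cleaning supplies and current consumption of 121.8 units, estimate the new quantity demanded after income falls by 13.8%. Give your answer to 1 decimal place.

117.1

%ΔQ ≈ η × %ΔI = 0.28 × (-13.8%) = -3.864%.
New Q ≈ 121.8 × (1 − 0.03864) = 117.1.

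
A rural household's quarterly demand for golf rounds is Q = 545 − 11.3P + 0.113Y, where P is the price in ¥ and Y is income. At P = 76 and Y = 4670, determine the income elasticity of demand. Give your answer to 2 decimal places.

At P = 76, Y = 4670: Q = 213.910.
Holding P constant, ∂Q/∂Y = 0.113.
η_Y = (∂Q/∂Y)·(Y/Q) = 0.113 × (4670/213.910) = 2.47.

2.47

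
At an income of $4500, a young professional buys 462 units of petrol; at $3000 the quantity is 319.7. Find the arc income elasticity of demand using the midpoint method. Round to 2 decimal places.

ΔQ = 319.7 − 462 = -142.3; midpoint Q̄ = (462 + 319.7)/2 = 390.85.
ΔI = 3000 − 4500 = -1500; midpoint Ī = (4500 + 3000)/2 = 3750.
η = (ΔQ/Q̄) ÷ (ΔI/Ī) = (-142.3/390.85) ÷ (-1500/3750) = 0.91.

0.91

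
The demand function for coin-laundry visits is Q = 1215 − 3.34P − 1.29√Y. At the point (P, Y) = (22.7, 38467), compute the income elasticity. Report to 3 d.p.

At P = 22.7, Y = 38467: Q = 886.174.
Holding P constant, ∂Q/∂Y = -1.29/(2√Y) = -0.00328863.
η_Y = (∂Q/∂Y)·(Y/Q) = -0.00328863 × (38467/886.174) = -0.143.

-0.143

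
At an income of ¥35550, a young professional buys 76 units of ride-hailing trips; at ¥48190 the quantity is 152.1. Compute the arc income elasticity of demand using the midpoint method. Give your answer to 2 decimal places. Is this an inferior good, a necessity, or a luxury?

2.21 (luxury)

ΔQ = 152.1 − 76 = 76.1; midpoint Q̄ = (76 + 152.1)/2 = 114.05.
ΔI = 48190 − 35550 = 12640; midpoint Ī = (35550 + 48190)/2 = 41870.
η = (ΔQ/Q̄) ÷ (ΔI/Ī) = (76.1/114.05) ÷ (12640/41870) = 2.21.
η > 1 ⇒ luxury.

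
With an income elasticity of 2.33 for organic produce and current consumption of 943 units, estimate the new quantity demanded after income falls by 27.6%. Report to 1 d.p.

%ΔQ ≈ η × %ΔI = 2.33 × (-27.6%) = -64.308%.
New Q ≈ 943 × (1 − 0.64308) = 336.6.

336.6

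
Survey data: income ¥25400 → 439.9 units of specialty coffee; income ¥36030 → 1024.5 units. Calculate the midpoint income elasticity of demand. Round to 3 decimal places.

ΔQ = 1024.5 − 439.9 = 584.6; midpoint Q̄ = (439.9 + 1024.5)/2 = 732.2.
ΔI = 36030 − 25400 = 10630; midpoint Ī = (25400 + 36030)/2 = 30715.
η = (ΔQ/Q̄) ÷ (ΔI/Ī) = (584.6/732.2) ÷ (10630/30715) = 2.307.

2.307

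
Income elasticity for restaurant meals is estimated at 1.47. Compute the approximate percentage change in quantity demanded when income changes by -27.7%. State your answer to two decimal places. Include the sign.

%ΔQ ≈ η × %ΔI = 1.47 × (-27.7%) = -40.72%.

-40.72%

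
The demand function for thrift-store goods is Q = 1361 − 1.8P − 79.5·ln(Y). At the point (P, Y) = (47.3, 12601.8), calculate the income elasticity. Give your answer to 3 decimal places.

-0.151

At P = 47.3, Y = 12601.8: Q = 525.253.
Holding P constant, ∂Q/∂Y = -79.5/Y = -0.00630862.
η_Y = (∂Q/∂Y)·(Y/Q) = -0.00630862 × (12601.8/525.253) = -0.151.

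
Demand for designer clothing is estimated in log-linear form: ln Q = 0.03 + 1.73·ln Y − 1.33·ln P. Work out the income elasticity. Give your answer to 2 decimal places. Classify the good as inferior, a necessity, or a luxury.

In a log-linear demand, the coefficient on ln Y is the income elasticity.
So η = 1.73.
η > 1 ⇒ luxury.

1.73 (luxury)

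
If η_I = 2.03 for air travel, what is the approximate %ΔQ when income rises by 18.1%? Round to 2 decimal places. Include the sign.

36.74%

%ΔQ ≈ η × %ΔI = 2.03 × 18.1% = 36.74%.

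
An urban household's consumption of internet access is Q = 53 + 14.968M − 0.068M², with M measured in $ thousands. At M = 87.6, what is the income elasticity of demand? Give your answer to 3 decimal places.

0.318

At M = 87.6: Q = 842.3811.
dQ/dM = 14.968 − 0.136M = 3.05440.
η = (dQ/dM)·(M/Q) = 3.05440 × (87.6/842.3811) = 0.318.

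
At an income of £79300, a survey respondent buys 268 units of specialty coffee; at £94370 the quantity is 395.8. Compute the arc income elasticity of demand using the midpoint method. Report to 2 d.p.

2.22

ΔQ = 395.8 − 268 = 127.8; midpoint Q̄ = (268 + 395.8)/2 = 331.9.
ΔI = 94370 − 79300 = 15070; midpoint Ī = (79300 + 94370)/2 = 86835.
η = (ΔQ/Q̄) ÷ (ΔI/Ī) = (127.8/331.9) ÷ (15070/86835) = 2.22.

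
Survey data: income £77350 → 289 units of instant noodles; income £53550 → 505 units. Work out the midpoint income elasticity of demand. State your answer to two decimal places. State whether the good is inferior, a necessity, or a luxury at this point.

-1.50 (inferior good)

ΔQ = 505 − 289 = 216; midpoint Q̄ = (289 + 505)/2 = 397.
ΔI = 53550 − 77350 = -23800; midpoint Ī = (77350 + 53550)/2 = 65450.
η = (ΔQ/Q̄) ÷ (ΔI/Ī) = (216/397) ÷ (-23800/65450) = -1.50.
η < 0 ⇒ inferior good.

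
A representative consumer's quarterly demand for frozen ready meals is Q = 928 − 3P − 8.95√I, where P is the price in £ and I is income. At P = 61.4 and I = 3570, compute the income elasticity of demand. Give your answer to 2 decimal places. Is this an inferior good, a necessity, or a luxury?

At P = 61.4, I = 3570: Q = 209.042.
Holding P constant, ∂Q/∂I = -8.95/(2√I) = -0.0748961.
η_I = (∂Q/∂I)·(I/Q) = -0.0748961 × (3570/209.042) = -1.28.
Since η < 0, this is an inferior good.

-1.28 (inferior good)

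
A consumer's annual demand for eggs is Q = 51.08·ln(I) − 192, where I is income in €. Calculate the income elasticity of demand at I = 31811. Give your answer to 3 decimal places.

0.151

At I = 31811: Q = 337.575.
dQ/dI = 51.08/I = 0.00160573 at this income.
η = (dQ/dI)·(I/Q) = 0.00160573 × (31811/337.575) = 0.151.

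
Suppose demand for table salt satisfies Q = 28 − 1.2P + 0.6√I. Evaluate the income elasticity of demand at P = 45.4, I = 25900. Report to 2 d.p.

At P = 45.4, I = 25900: Q = 70.081.
Holding P constant, ∂Q/∂I = 0.6/(2√I) = 0.00186411.
η_I = (∂Q/∂I)·(I/Q) = 0.00186411 × (25900/70.081) = 0.69.

0.69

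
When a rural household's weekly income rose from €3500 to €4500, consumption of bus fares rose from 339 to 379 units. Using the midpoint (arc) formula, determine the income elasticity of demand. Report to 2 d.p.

ΔQ = 379 − 339 = 40; midpoint Q̄ = (339 + 379)/2 = 359.
ΔI = 4500 − 3500 = 1000; midpoint Ī = (3500 + 4500)/2 = 4000.
η = (ΔQ/Q̄) ÷ (ΔI/Ī) = (40/359) ÷ (1000/4000) = 0.45.

0.45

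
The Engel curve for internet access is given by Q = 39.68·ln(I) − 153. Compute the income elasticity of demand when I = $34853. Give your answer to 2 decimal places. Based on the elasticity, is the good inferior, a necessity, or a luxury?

0.15 (necessity)

At I = 34853: Q = 262.009.
dQ/dI = 39.68/I = 0.0011385 at this income.
η = (dQ/dI)·(I/Q) = 0.0011385 × (34853/262.009) = 0.15.
Since 0 < η < 1, the good is a necessity.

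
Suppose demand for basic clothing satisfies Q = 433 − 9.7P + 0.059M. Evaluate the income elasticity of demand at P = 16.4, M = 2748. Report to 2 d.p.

0.37

At P = 16.4, M = 2748: Q = 436.052.
Holding P constant, ∂Q/∂M = 0.059.
η_M = (∂Q/∂M)·(M/Q) = 0.059 × (2748/436.052) = 0.37.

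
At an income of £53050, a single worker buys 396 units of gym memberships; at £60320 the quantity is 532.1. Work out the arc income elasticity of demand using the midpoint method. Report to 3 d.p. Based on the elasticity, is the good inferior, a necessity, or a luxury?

ΔQ = 532.1 − 396 = 136.1; midpoint Q̄ = (396 + 532.1)/2 = 464.05.
ΔI = 60320 − 53050 = 7270; midpoint Ī = (53050 + 60320)/2 = 56685.
η = (ΔQ/Q̄) ÷ (ΔI/Ī) = (136.1/464.05) ÷ (7270/56685) = 2.287.
η > 1 ⇒ luxury.

2.287 (luxury)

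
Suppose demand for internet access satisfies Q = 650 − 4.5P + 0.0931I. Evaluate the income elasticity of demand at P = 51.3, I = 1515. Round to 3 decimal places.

At P = 51.3, I = 1515: Q = 560.197.
Holding P constant, ∂Q/∂I = 0.0931.
η_I = (∂Q/∂I)·(I/Q) = 0.0931 × (1515/560.197) = 0.252.

0.252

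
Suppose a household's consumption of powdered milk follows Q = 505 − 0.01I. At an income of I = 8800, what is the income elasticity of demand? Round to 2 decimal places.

At I = 8800: Q = 417.000.
dQ/dI = −0.01.
η = (dQ/dI)·(I/Q) = -0.01 × (8800/417.000) = -0.21.

-0.21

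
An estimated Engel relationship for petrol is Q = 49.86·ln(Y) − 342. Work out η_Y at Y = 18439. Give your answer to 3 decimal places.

At Y = 18439: Q = 147.736.
dQ/dY = 49.86/Y = 0.00270405 at this income.
η = (dQ/dY)·(Y/Q) = 0.00270405 × (18439/147.736) = 0.337.

0.337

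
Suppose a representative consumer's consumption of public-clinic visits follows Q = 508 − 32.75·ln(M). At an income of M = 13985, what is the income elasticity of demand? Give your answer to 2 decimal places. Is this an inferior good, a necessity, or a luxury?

-0.17 (inferior good)

At M = 13985: Q = 195.377.
dQ/dM = -32.75/M = -0.00234179 at this income.
η = (dQ/dM)·(M/Q) = -0.00234179 × (13985/195.377) = -0.17.
Since η < 0, the good is an inferior good.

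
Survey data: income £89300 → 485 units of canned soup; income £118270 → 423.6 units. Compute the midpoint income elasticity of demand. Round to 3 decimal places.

-0.484

ΔQ = 423.6 − 485 = -61.4; midpoint Q̄ = (485 + 423.6)/2 = 454.3.
ΔI = 118270 − 89300 = 28970; midpoint Ī = (89300 + 118270)/2 = 103785.
η = (ΔQ/Q̄) ÷ (ΔI/Ī) = (-61.4/454.3) ÷ (28970/103785) = -0.484.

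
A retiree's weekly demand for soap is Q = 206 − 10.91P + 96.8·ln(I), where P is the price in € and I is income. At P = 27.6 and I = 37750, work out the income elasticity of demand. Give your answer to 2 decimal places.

At P = 27.6, I = 37750: Q = 925.034.
Holding P constant, ∂Q/∂I = 96.8/I = 0.00256424.
η_I = (∂Q/∂I)·(I/Q) = 0.00256424 × (37750/925.034) = 0.10.

0.10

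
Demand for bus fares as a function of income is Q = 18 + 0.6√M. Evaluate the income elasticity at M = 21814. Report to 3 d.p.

0.416

At M = 21814: Q = 106.617.
dQ/dM = 0.6/(2√M) = 0.0020312 at this income.
η = (dQ/dM)·(M/Q) = 0.0020312 × (21814/106.617) = 0.416.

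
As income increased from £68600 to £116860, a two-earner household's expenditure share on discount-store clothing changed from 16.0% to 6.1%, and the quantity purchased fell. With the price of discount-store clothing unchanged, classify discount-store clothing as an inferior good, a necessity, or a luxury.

Quantity demanded falls as income rises, so η < 0.

inferior good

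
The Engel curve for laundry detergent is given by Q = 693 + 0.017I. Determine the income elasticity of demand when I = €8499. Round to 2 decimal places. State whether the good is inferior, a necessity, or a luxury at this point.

At I = 8499: Q = 837.483.
dQ/dI = 0.017.
η = (dQ/dI)·(I/Q) = 0.017 × (8499/837.483) = 0.17.
Since 0 < η < 1, the good is a necessity.

0.17 (necessity)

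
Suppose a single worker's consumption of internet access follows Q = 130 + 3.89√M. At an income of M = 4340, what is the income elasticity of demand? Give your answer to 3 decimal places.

At M = 4340: Q = 386.268.
dQ/dM = 3.89/(2√M) = 0.029524 at this income.
η = (dQ/dM)·(M/Q) = 0.029524 × (4340/386.268) = 0.332.

0.332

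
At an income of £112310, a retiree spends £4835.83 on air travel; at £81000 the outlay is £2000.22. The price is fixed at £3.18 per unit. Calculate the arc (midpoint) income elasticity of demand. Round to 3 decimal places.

With a constant price, Q₁ = 4835.83/3.18 = 1520.701 and Q₂ = 2000.22/3.18 = 629.000 (equivalently, work directly with expenditure since P cancels).
Midpoint %ΔQ = (2000.22 − 4835.83)/3418.03 = -0.82960; midpoint %ΔI = (81000 − 112310)/96655 = -0.32394.
η = -0.82960 / -0.32394 = 2.561.

2.561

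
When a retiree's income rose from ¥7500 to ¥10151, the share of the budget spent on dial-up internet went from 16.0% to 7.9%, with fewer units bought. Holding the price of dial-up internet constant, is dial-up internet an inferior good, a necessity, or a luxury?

inferior good

Quantity demanded falls as income rises, so η < 0.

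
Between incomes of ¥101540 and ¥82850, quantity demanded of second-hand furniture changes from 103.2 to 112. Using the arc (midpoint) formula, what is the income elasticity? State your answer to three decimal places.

-0.403

ΔQ = 112 − 103.2 = 8.8; midpoint Q̄ = (103.2 + 112)/2 = 107.6.
ΔI = 82850 − 101540 = -18690; midpoint Ī = (101540 + 82850)/2 = 92195.
η = (ΔQ/Q̄) ÷ (ΔI/Ī) = (8.8/107.6) ÷ (-18690/92195) = -0.403.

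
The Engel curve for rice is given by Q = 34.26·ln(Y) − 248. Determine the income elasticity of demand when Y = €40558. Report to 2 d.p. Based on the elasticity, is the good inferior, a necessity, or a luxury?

0.30 (necessity)

At Y = 40558: Q = 115.515.
dQ/dY = 34.26/Y = 0.000844716 at this income.
η = (dQ/dY)·(Y/Q) = 0.000844716 × (40558/115.515) = 0.30.
Since 0 < η < 1, the good is a necessity.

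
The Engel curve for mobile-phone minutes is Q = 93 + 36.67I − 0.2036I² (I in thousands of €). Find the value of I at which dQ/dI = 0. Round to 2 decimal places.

90.05

dQ/dI = 36.67 − 0.4072I.
The good is inferior where dQ/dI < 0. Setting dQ/dI = 0 gives I = 36.67 / 0.4072 = 90.05.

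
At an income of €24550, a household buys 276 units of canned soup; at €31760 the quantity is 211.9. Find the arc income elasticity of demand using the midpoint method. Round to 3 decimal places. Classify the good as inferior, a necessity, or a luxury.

ΔQ = 211.9 − 276 = -64.1; midpoint Q̄ = (276 + 211.9)/2 = 243.95.
ΔI = 31760 − 24550 = 7210; midpoint Ī = (24550 + 31760)/2 = 28155.
η = (ΔQ/Q̄) ÷ (ΔI/Ī) = (-64.1/243.95) ÷ (7210/28155) = -1.026.
η < 0 ⇒ inferior good.

-1.026 (inferior good)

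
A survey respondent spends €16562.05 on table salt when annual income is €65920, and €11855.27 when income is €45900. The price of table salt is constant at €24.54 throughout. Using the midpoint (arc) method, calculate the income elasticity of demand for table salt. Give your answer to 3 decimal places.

0.925

With a constant price, Q₁ = 16562.05/24.54 = 674.900 and Q₂ = 11855.27/24.54 = 483.100 (equivalently, work directly with expenditure since P cancels).
Midpoint %ΔQ = (11855.27 − 16562.05)/14208.66 = -0.33126; midpoint %ΔI = (45900 − 65920)/55910 = -0.35808.
η = -0.33126 / -0.35808 = 0.925.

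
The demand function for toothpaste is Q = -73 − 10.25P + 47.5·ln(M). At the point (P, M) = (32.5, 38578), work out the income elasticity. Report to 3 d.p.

At P = 32.5, M = 38578: Q = 95.496.
Holding P constant, ∂Q/∂M = 47.5/M = 0.00123127.
η_M = (∂Q/∂M)·(M/Q) = 0.00123127 × (38578/95.496) = 0.497.

0.497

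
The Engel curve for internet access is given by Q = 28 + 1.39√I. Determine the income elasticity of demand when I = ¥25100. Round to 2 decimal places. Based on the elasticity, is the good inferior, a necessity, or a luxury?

At I = 25100: Q = 248.217.
dQ/dI = 1.39/(2√I) = 0.0043868 at this income.
η = (dQ/dI)·(I/Q) = 0.0043868 × (25100/248.217) = 0.44.
Since 0 < η < 1, the good is a necessity.

0.44 (necessity)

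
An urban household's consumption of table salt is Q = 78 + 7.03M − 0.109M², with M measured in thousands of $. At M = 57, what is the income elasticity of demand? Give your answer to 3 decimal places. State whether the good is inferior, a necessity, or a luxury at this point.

At M = 57: Q = 124.5690.
dQ/dM = 7.03 − 0.218M = -5.39600.
η = (dQ/dM)·(M/Q) = -5.39600 × (57/124.5690) = -2.469.
η < 0 ⇒ inferior good.

-2.469 (inferior good)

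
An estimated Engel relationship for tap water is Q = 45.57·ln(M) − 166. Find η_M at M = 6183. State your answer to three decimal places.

At M = 6183: Q = 231.806.
dQ/dM = 45.57/M = 0.00737021 at this income.
η = (dQ/dM)·(M/Q) = 0.00737021 × (6183/231.806) = 0.197.

0.197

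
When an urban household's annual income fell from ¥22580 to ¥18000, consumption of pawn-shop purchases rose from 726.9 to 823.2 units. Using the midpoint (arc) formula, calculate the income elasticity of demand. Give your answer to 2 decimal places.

-0.55

ΔQ = 823.2 − 726.9 = 96.3; midpoint Q̄ = (726.9 + 823.2)/2 = 775.05.
ΔI = 18000 − 22580 = -4580; midpoint Ī = (22580 + 18000)/2 = 20290.
η = (ΔQ/Q̄) ÷ (ΔI/Ī) = (96.3/775.05) ÷ (-4580/20290) = -0.55.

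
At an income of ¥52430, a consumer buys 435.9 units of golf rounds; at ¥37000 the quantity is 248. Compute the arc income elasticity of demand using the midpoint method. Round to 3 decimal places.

ΔQ = 248 − 435.9 = -187.9; midpoint Q̄ = (435.9 + 248)/2 = 341.95.
ΔI = 37000 − 52430 = -15430; midpoint Ī = (52430 + 37000)/2 = 44715.
η = (ΔQ/Q̄) ÷ (ΔI/Ī) = (-187.9/341.95) ÷ (-15430/44715) = 1.592.

1.592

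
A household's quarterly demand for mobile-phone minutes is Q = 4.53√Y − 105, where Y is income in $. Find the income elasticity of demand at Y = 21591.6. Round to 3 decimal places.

At Y = 21591.6: Q = 560.642.
dQ/dY = 4.53/(2√Y) = 0.0154144 at this income.
η = (dQ/dY)·(Y/Q) = 0.0154144 × (21591.6/560.642) = 0.594.

0.594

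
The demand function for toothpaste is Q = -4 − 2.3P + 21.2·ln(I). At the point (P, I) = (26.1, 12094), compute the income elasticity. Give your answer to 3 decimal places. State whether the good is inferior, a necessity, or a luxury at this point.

At P = 26.1, I = 12094: Q = 135.260.
Holding P constant, ∂Q/∂I = 21.2/I = 0.00175294.
η_I = (∂Q/∂I)·(I/Q) = 0.00175294 × (12094/135.260) = 0.157.
Since 0 < η < 1, this is a necessity.

0.157 (necessity)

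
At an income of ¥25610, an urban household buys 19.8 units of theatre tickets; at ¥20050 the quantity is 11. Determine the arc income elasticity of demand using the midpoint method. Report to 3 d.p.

2.346

ΔQ = 11 − 19.8 = -8.8; midpoint Q̄ = (19.8 + 11)/2 = 15.4.
ΔI = 20050 − 25610 = -5560; midpoint Ī = (25610 + 20050)/2 = 22830.
η = (ΔQ/Q̄) ÷ (ΔI/Ī) = (-8.8/15.4) ÷ (-5560/22830) = 2.346.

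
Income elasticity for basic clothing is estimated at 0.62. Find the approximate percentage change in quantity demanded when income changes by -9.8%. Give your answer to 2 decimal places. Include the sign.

-6.08%

%ΔQ ≈ η × %ΔI = 0.62 × (-9.8%) = -6.08%.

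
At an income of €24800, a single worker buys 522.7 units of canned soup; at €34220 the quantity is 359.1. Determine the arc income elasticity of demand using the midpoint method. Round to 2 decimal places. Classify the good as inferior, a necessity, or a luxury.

-1.16 (inferior good)

ΔQ = 359.1 − 522.7 = -163.6; midpoint Q̄ = (522.7 + 359.1)/2 = 440.9.
ΔI = 34220 − 24800 = 9420; midpoint Ī = (24800 + 34220)/2 = 29510.
η = (ΔQ/Q̄) ÷ (ΔI/Ī) = (-163.6/440.9) ÷ (9420/29510) = -1.16.
η < 0 ⇒ inferior good.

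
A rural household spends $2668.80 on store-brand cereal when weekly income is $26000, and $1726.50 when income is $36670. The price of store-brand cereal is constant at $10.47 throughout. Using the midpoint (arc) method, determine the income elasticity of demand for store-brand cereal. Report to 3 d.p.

With a constant price, Q₁ = 2668.80/10.47 = 254.900 and Q₂ = 1726.50/10.47 = 164.900 (equivalently, work directly with expenditure since P cancels).
Midpoint %ΔQ = (1726.50 − 2668.80)/2197.65 = -0.42878; midpoint %ΔI = (36670 − 26000)/31335 = 0.34051.
η = -0.42878 / 0.34051 = -1.259.

-1.259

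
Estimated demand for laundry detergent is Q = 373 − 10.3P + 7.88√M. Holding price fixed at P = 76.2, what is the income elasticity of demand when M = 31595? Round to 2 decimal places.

At P = 76.2, M = 31595: Q = 988.809.
Holding P constant, ∂Q/∂M = 7.88/(2√M) = 0.022166.
η_M = (∂Q/∂M)·(M/Q) = 0.022166 × (31595/988.809) = 0.71.

0.71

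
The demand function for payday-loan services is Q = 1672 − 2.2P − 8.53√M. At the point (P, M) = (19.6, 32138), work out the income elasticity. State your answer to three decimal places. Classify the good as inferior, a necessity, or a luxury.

-7.669 (inferior good)

At P = 19.6, M = 32138: Q = 99.701.
Holding P constant, ∂Q/∂M = -8.53/(2√M) = -0.0237908.
η_M = (∂Q/∂M)·(M/Q) = -0.0237908 × (32138/99.701) = -7.669.
Since η < 0, this is an inferior good.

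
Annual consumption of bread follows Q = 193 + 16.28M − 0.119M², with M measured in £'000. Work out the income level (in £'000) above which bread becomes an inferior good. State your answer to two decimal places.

68.40

dQ/dM = 16.28 − 0.238M.
The good is inferior where dQ/dM < 0. Setting dQ/dM = 0 gives M = 16.28 / 0.238 = 68.40.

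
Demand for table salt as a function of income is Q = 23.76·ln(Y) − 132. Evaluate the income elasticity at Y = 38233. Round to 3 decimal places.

0.200

At Y = 38233: Q = 118.703.
dQ/dY = 23.76/Y = 0.000621453 at this income.
η = (dQ/dY)·(Y/Q) = 0.000621453 × (38233/118.703) = 0.200.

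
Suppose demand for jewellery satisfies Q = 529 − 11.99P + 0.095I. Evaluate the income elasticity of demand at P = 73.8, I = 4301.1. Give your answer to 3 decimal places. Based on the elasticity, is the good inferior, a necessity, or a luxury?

7.747 (luxury)

At P = 73.8, I = 4301.1: Q = 52.743.
Holding P constant, ∂Q/∂I = 0.095.
η_I = (∂Q/∂I)·(I/Q) = 0.095 × (4301.1/52.743) = 7.747.
Since η > 1, this is a luxury.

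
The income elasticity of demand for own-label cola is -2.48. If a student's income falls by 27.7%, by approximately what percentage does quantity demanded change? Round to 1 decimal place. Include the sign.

68.7%

%ΔQ ≈ η × %ΔI = -2.48 × (-27.7%) = 68.7%.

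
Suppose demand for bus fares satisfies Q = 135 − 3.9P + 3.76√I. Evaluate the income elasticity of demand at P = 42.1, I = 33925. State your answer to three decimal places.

0.522

At P = 42.1, I = 33925: Q = 663.355.
Holding P constant, ∂Q/∂I = 3.76/(2√I) = 0.010207.
η_I = (∂Q/∂I)·(I/Q) = 0.010207 × (33925/663.355) = 0.522.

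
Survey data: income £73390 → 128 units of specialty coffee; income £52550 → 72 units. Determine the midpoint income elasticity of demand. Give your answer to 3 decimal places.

ΔQ = 72 − 128 = -56; midpoint Q̄ = (128 + 72)/2 = 100.
ΔI = 52550 − 73390 = -20840; midpoint Ī = (73390 + 52550)/2 = 62970.
η = (ΔQ/Q̄) ÷ (ΔI/Ī) = (-56/100) ÷ (-20840/62970) = 1.692.

1.692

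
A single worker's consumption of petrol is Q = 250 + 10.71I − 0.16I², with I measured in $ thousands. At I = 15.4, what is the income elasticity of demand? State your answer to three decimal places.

At I = 15.4: Q = 376.9884.
dQ/dI = 10.71 − 0.32I = 5.78200.
η = (dQ/dI)·(I/Q) = 5.78200 × (15.4/376.9884) = 0.236.

0.236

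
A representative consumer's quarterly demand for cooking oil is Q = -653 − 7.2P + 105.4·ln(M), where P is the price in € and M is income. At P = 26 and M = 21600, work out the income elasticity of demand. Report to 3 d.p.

0.498

At P = 26, M = 21600: Q = 211.739.
Holding P constant, ∂Q/∂M = 105.4/M = 0.00487963.
η_M = (∂Q/∂M)·(M/Q) = 0.00487963 × (21600/211.739) = 0.498.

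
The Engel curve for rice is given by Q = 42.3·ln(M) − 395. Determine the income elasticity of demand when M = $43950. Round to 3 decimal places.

At M = 43950: Q = 57.221.
dQ/dM = 42.3/M = 0.000962457 at this income.
η = (dQ/dM)·(M/Q) = 0.000962457 × (43950/57.221) = 0.739.

0.739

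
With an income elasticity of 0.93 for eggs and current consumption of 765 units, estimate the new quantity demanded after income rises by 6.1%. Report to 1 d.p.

808.4

%ΔQ ≈ η × %ΔI = 0.93 × 6.1% = 5.673%.
New Q ≈ 765 × (1 + 0.05673) = 808.4.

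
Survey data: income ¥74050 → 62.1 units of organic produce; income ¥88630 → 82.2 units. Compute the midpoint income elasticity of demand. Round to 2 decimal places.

1.55

ΔQ = 82.2 − 62.1 = 20.1; midpoint Q̄ = (62.1 + 82.2)/2 = 72.15.
ΔI = 88630 − 74050 = 14580; midpoint Ī = (74050 + 88630)/2 = 81340.
η = (ΔQ/Q̄) ÷ (ΔI/Ī) = (20.1/72.15) ÷ (14580/81340) = 1.55.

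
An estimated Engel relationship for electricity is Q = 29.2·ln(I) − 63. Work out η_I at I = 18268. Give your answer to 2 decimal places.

At I = 18268: Q = 223.537.
dQ/dI = 29.2/I = 0.00159842 at this income.
η = (dQ/dI)·(I/Q) = 0.00159842 × (18268/223.537) = 0.13.

0.13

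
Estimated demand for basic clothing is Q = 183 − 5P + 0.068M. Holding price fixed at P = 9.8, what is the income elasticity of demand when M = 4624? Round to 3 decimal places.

At P = 9.8, M = 4624: Q = 448.432.
Holding P constant, ∂Q/∂M = 0.068.
η_M = (∂Q/∂M)·(M/Q) = 0.068 × (4624/448.432) = 0.701.

0.701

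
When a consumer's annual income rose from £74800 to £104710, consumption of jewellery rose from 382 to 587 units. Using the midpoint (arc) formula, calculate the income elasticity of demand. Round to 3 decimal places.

1.270

ΔQ = 587 − 382 = 205; midpoint Q̄ = (382 + 587)/2 = 484.5.
ΔI = 104710 − 74800 = 29910; midpoint Ī = (74800 + 104710)/2 = 89755.
η = (ΔQ/Q̄) ÷ (ΔI/Ī) = (205/484.5) ÷ (29910/89755) = 1.270.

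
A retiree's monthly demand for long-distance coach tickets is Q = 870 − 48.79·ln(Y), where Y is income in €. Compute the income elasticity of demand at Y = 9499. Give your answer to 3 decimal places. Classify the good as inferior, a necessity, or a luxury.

-0.115 (inferior good)

At Y = 9499: Q = 423.135.
dQ/dY = -48.79/Y = -0.00513633 at this income.
η = (dQ/dY)·(Y/Q) = -0.00513633 × (9499/423.135) = -0.115.
Since η < 0, the good is an inferior good.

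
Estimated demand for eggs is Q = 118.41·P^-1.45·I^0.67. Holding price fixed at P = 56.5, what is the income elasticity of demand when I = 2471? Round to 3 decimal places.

0.670

For a multiplicative demand Q = A·P^α·I^β, the income elasticity is β everywhere.
Here β = 0.67, so η = 0.670.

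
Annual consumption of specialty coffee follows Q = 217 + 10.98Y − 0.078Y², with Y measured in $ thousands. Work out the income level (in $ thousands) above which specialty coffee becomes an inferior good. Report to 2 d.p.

dQ/dY = 10.98 − 0.156Y.
The good is inferior where dQ/dY < 0. Setting dQ/dY = 0 gives Y = 10.98 / 0.156 = 70.38.

70.38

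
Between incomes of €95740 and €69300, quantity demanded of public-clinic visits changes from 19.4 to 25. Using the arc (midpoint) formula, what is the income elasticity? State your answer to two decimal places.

ΔQ = 25 − 19.4 = 5.6; midpoint Q̄ = (19.4 + 25)/2 = 22.2.
ΔI = 69300 − 95740 = -26440; midpoint Ī = (95740 + 69300)/2 = 82520.
η = (ΔQ/Q̄) ÷ (ΔI/Ī) = (5.6/22.2) ÷ (-26440/82520) = -0.79.

-0.79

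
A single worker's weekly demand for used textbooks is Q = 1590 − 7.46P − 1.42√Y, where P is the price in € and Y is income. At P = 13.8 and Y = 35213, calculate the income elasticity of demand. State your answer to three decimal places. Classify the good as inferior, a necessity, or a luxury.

At P = 13.8, Y = 35213: Q = 1220.587.
Holding P constant, ∂Q/∂Y = -1.42/(2√Y) = -0.00378361.
η_Y = (∂Q/∂Y)·(Y/Q) = -0.00378361 × (35213/1220.587) = -0.109.
Since η < 0, this is an inferior good.

-0.109 (inferior good)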